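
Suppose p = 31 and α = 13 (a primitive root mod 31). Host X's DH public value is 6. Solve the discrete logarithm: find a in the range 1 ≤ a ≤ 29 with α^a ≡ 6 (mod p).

5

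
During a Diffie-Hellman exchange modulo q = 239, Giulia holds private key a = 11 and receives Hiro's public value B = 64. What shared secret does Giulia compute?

122

Shared key K = 64^11 mod 239.
64^1 ≡ 64 (mod 239)
64^2 = (64^1)^2 ≡ 64^2 = 4096 ≡ 33 (mod 239)
64^4 = (64^2)^2 ≡ 33^2 = 1089 ≡ 133 (mod 239)
64^8 = (64^4)^2 ≡ 133^2 = 17689 ≡ 3 (mod 239)
64^11 = 64^8 · 64^2 · 64^1 ≡ 3 · 33 · 64 ≡ 122 (mod 239).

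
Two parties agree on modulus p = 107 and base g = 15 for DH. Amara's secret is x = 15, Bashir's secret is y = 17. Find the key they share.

Amara sends A = g^x mod p = 15^15 mod 107.
15^1 ≡ 15 (mod 107)
15^2 = (15^1)^2 ≡ 15^2 = 225 ≡ 11 (mod 107)
15^4 = (15^2)^2 ≡ 11^2 = 121 ≡ 14 (mod 107)
15^8 = (15^4)^2 ≡ 14^2 = 196 ≡ 89 (mod 107)
15^15 = 15^8 · 15^4 · 15^2 · 15^1 ≡ 89 · 14 · 11 · 15 ≡ 43 (mod 107).
So A = 43. Bashir then computes K = A^y mod p = 43^17 mod 107.
43^1 ≡ 43 (mod 107)
43^2 = (43^1)^2 ≡ 43^2 = 1849 ≡ 30 (mod 107)
43^4 = (43^2)^2 ≡ 30^2 = 900 ≡ 44 (mod 107)
43^8 = (43^4)^2 ≡ 44^2 = 1936 ≡ 10 (mod 107)
43^16 = (43^8)^2 ≡ 10^2 = 100 ≡ 100 (mod 107)
43^17 = 43^16 · 43^1 ≡ 100 · 43 ≡ 20 (mod 107).

20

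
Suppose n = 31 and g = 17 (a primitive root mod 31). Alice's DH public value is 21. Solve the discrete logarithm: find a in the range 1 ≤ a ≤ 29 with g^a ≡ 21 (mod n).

Try successive powers of 17 modulo 31:
17^1 ≡ 17
17^2 ≡ 10
17^3 ≡ 15
17^4 ≡ 7
17^5 ≡ 26
17^6 ≡ 8
17^7 ≡ 12
17^8 ≡ 18
17^9 ≡ 27
17^10 ≡ 25
17^11 ≡ 22
17^12 ≡ 2
17^13 ≡ 3
17^14 ≡ 20
17^15 ≡ 30
17^16 ≡ 14
17^17 ≡ 21
Found: a = 17.

17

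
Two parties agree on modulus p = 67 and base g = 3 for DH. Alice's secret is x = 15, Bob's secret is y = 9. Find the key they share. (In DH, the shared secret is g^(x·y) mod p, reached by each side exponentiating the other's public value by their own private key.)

27

Bob sends B = g^y mod p = 3^9 mod 67.
3^1 ≡ 3 (mod 67)
3^2 = (3^1)^2 ≡ 3^2 = 9 ≡ 9 (mod 67)
3^4 = (3^2)^2 ≡ 9^2 = 81 ≡ 14 (mod 67)
3^8 = (3^4)^2 ≡ 14^2 = 196 ≡ 62 (mod 67)
3^9 = 3^8 · 3^1 ≡ 62 · 3 ≡ 52 (mod 67).
So B = 52. Alice then computes K = B^x mod p = 52^15 mod 67.
52^1 ≡ 52 (mod 67)
52^2 = (52^1)^2 ≡ 52^2 = 2704 ≡ 24 (mod 67)
52^4 = (52^2)^2 ≡ 24^2 = 576 ≡ 40 (mod 67)
52^8 = (52^4)^2 ≡ 40^2 = 1600 ≡ 59 (mod 67)
52^15 = 52^8 · 52^4 · 52^2 · 52^1 ≡ 59 · 40 · 24 · 52 ≡ 27 (mod 67).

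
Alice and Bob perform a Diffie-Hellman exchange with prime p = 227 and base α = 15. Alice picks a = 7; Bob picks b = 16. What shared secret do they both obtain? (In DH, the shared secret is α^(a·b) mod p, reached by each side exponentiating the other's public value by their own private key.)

121

Bob sends B = α^b mod p = 15^16 mod 227.
15^1 ≡ 15 (mod 227)
15^2 = (15^1)^2 ≡ 15^2 = 225 ≡ 225 (mod 227)
15^4 = (15^2)^2 ≡ 225^2 = 50625 ≡ 4 (mod 227)
15^8 = (15^4)^2 ≡ 4^2 = 16 ≡ 16 (mod 227)
15^16 = (15^8)^2 ≡ 16^2 = 256 ≡ 29 (mod 227)
So B = 29. Alice then computes K = B^a mod p = 29^7 mod 227.
29^1 ≡ 29 (mod 227)
29^2 = (29^1)^2 ≡ 29^2 = 841 ≡ 160 (mod 227)
29^4 = (29^2)^2 ≡ 160^2 = 25600 ≡ 176 (mod 227)
29^7 = 29^4 · 29^2 · 29^1 ≡ 176 · 160 · 29 ≡ 121 (mod 227).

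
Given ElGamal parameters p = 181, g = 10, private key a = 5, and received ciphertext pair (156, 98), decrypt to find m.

Shared mask s = c₁^a mod p = 156^5 mod 181.
156^1 ≡ 156 (mod 181)
156^2 = (156^1)^2 ≡ 156^2 = 24336 ≡ 82 (mod 181)
156^4 = (156^2)^2 ≡ 82^2 = 6724 ≡ 27 (mod 181)
156^5 = 156^4 · 156^1 ≡ 27 · 156 ≡ 49 (mod 181).
So s = 49; s⁻¹ ≡ 133 (mod 181).
m = c₂ · s⁻¹ mod 181 = 98 · 133 mod 181 = 2.

2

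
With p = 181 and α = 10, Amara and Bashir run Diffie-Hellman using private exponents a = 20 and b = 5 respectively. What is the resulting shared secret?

39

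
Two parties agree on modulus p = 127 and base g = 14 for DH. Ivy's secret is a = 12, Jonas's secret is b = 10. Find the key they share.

Ivy sends A = g^a mod p = 14^12 mod 127.
14^1 ≡ 14 (mod 127)
14^2 = (14^1)^2 ≡ 14^2 = 196 ≡ 69 (mod 127)
14^4 = (14^2)^2 ≡ 69^2 = 4761 ≡ 62 (mod 127)
14^8 = (14^4)^2 ≡ 62^2 = 3844 ≡ 34 (mod 127)
14^12 = 14^8 · 14^4 ≡ 34 · 62 ≡ 76 (mod 127).
So A = 76. Jonas then computes K = A^b mod p = 76^10 mod 127.
76^1 ≡ 76 (mod 127)
76^2 = (76^1)^2 ≡ 76^2 = 5776 ≡ 61 (mod 127)
76^4 = (76^2)^2 ≡ 61^2 = 3721 ≡ 38 (mod 127)
76^8 = (76^4)^2 ≡ 38^2 = 1444 ≡ 47 (mod 127)
76^10 = 76^8 · 76^2 ≡ 47 · 61 ≡ 73 (mod 127).

73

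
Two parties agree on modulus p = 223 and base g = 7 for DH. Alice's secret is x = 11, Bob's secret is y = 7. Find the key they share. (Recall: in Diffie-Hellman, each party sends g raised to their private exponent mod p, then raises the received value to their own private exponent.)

120

Bob sends B = g^y mod p = 7^7 mod 223.
7^1 ≡ 7 (mod 223)
7^2 = (7^1)^2 ≡ 7^2 = 49 ≡ 49 (mod 223)
7^4 = (7^2)^2 ≡ 49^2 = 2401 ≡ 171 (mod 223)
7^7 = 7^4 · 7^2 · 7^1 ≡ 171 · 49 · 7 ≡ 4 (mod 223).
So B = 4. Alice then computes K = B^x mod p = 4^11 mod 223.
4^1 ≡ 4 (mod 223)
4^2 = (4^1)^2 ≡ 4^2 = 16 ≡ 16 (mod 223)
4^4 = (4^2)^2 ≡ 16^2 = 256 ≡ 33 (mod 223)
4^8 = (4^4)^2 ≡ 33^2 = 1089 ≡ 197 (mod 223)
4^11 = 4^8 · 4^2 · 4^1 ≡ 197 · 16 · 4 ≡ 120 (mod 223).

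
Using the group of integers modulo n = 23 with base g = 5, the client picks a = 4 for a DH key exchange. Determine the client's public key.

Public value = 5^4 mod 23.
5^1 ≡ 5 (mod 23)
5^2 = (5^1)^2 ≡ 5^2 = 25 ≡ 2 (mod 23)
5^4 = (5^2)^2 ≡ 2^2 = 4 ≡ 4 (mod 23)

4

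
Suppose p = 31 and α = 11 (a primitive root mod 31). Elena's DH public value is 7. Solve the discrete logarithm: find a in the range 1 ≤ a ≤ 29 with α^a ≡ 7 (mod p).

26

Try successive powers of 11 modulo 31:
11^1 ≡ 11
11^2 ≡ 28
11^3 ≡ 29
11^4 ≡ 9
11^5 ≡ 6
11^6 ≡ 4
11^7 ≡ 13
11^8 ≡ 19
11^9 ≡ 23
11^10 ≡ 5
11^11 ≡ 24
11^12 ≡ 16
11^13 ≡ 21
11^14 ≡ 14
11^15 ≡ 30
11^16 ≡ 20
11^17 ≡ 3
11^18 ≡ 2
11^19 ≡ 22
11^20 ≡ 25
11^21 ≡ 27
11^22 ≡ 18
11^23 ≡ 12
11^24 ≡ 8
11^25 ≡ 26
11^26 ≡ 7
Found: a = 26.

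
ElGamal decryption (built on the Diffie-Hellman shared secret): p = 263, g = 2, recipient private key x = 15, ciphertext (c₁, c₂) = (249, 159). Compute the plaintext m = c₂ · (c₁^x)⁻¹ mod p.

125

Shared mask s = c₁^x mod p = 249^15 mod 263.
249^1 ≡ 249 (mod 263)
249^2 = (249^1)^2 ≡ 249^2 = 62001 ≡ 196 (mod 263)
249^4 = (249^2)^2 ≡ 196^2 = 38416 ≡ 18 (mod 263)
249^8 = (249^4)^2 ≡ 18^2 = 324 ≡ 61 (mod 263)
249^15 = 249^8 · 249^4 · 249^2 · 249^1 ≡ 61 · 18 · 196 · 249 ≡ 16 (mod 263).
So s = 16; s⁻¹ ≡ 148 (mod 263).
m = c₂ · s⁻¹ mod 263 = 159 · 148 mod 263 = 125.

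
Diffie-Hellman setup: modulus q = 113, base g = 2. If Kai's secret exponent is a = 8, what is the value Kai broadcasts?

30

Public value = 2^8 mod 113.
2^1 ≡ 2 (mod 113)
2^2 = (2^1)^2 ≡ 2^2 = 4 ≡ 4 (mod 113)
2^4 = (2^2)^2 ≡ 4^2 = 16 ≡ 16 (mod 113)
2^8 = (2^4)^2 ≡ 16^2 = 256 ≡ 30 (mod 113)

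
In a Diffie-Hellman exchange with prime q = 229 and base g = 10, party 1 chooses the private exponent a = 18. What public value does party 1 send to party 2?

Public value = 10^18 mod 229.
10^1 ≡ 10 (mod 229)
10^2 = (10^1)^2 ≡ 10^2 = 100 ≡ 100 (mod 229)
10^4 = (10^2)^2 ≡ 100^2 = 10000 ≡ 153 (mod 229)
10^8 = (10^4)^2 ≡ 153^2 = 23409 ≡ 51 (mod 229)
10^16 = (10^8)^2 ≡ 51^2 = 2601 ≡ 82 (mod 229)
10^18 = 10^16 · 10^2 ≡ 82 · 100 ≡ 185 (mod 229).

185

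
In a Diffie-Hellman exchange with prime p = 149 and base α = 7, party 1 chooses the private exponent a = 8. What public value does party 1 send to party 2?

Public value = 7^8 mod 149.
7^1 ≡ 7 (mod 149)
7^2 = (7^1)^2 ≡ 7^2 = 49 ≡ 49 (mod 149)
7^4 = (7^2)^2 ≡ 49^2 = 2401 ≡ 17 (mod 149)
7^8 = (7^4)^2 ≡ 17^2 = 289 ≡ 140 (mod 149)

140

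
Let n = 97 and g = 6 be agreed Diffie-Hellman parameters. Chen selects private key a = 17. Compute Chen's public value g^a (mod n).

16

Public value = 6^17 (mod 97).
6^1 ≡ 6 (mod 97)
6^2 = (6^1)^2 ≡ 6^2 = 36 ≡ 36 (mod 97)
6^4 = (6^2)^2 ≡ 36^2 = 1296 ≡ 35 (mod 97)
6^8 = (6^4)^2 ≡ 35^2 = 1225 ≡ 61 (mod 97)
6^16 = (6^8)^2 ≡ 61^2 = 3721 ≡ 35 (mod 97)
6^17 = 6^16 · 6^1 ≡ 35 · 6 ≡ 16 (mod 97).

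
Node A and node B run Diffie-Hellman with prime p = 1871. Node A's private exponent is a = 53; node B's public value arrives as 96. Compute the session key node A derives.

Shared key K = 96^53 mod 1871.
96^1 ≡ 96 (mod 1871)
96^2 = (96^1)^2 ≡ 96^2 = 9216 ≡ 1732 (mod 1871)
96^4 = (96^2)^2 ≡ 1732^2 = 2999824 ≡ 611 (mod 1871)
96^8 = (96^4)^2 ≡ 611^2 = 373321 ≡ 992 (mod 1871)
96^16 = (96^8)^2 ≡ 992^2 = 984064 ≡ 1789 (mod 1871)
96^32 = (96^16)^2 ≡ 1789^2 = 3200521 ≡ 1111 (mod 1871)
96^53 = 96^32 · 96^16 · 96^4 · 96^1 ≡ 1111 · 1789 · 611 · 96 ≡ 1864 (mod 1871).

1864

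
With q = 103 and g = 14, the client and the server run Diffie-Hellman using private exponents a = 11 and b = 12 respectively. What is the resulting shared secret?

34

The server sends B = g^b mod q = 14^12 mod 103.
14^1 ≡ 14 (mod 103)
14^2 = (14^1)^2 ≡ 14^2 = 196 ≡ 93 (mod 103)
14^4 = (14^2)^2 ≡ 93^2 = 8649 ≡ 100 (mod 103)
14^8 = (14^4)^2 ≡ 100^2 = 10000 ≡ 9 (mod 103)
14^12 = 14^8 · 14^4 ≡ 9 · 100 ≡ 76 (mod 103).
So B = 76. The client then computes K = B^a mod q = 76^11 mod 103.
76^1 ≡ 76 (mod 103)
76^2 = (76^1)^2 ≡ 76^2 = 5776 ≡ 8 (mod 103)
76^4 = (76^2)^2 ≡ 8^2 = 64 ≡ 64 (mod 103)
76^8 = (76^4)^2 ≡ 64^2 = 4096 ≡ 79 (mod 103)
76^11 = 76^8 · 76^2 · 76^1 ≡ 79 · 8 · 76 ≡ 34 (mod 103).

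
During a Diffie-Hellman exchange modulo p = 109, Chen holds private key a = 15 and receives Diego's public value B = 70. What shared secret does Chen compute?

Shared key K = 70^15 mod 109.
70^1 ≡ 70 (mod 109)
70^2 = (70^1)^2 ≡ 70^2 = 4900 ≡ 104 (mod 109)
70^4 = (70^2)^2 ≡ 104^2 = 10816 ≡ 25 (mod 109)
70^8 = (70^4)^2 ≡ 25^2 = 625 ≡ 80 (mod 109)
70^15 = 70^8 · 70^4 · 70^2 · 70^1 ≡ 80 · 25 · 104 · 70 ≡ 107 (mod 109).

107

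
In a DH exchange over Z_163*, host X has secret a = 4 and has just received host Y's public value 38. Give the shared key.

40

Shared key K = 38^4 mod 163.
38^1 ≡ 38 (mod 163)
38^2 = (38^1)^2 ≡ 38^2 = 1444 ≡ 140 (mod 163)
38^4 = (38^2)^2 ≡ 140^2 = 19600 ≡ 40 (mod 163)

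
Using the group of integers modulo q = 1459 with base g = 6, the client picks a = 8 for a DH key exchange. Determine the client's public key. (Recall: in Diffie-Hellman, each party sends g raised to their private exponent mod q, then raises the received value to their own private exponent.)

Public value = 6^8 (mod 1459).
6^1 ≡ 6 (mod 1459)
6^2 = (6^1)^2 ≡ 6^2 = 36 ≡ 36 (mod 1459)
6^4 = (6^2)^2 ≡ 36^2 = 1296 ≡ 1296 (mod 1459)
6^8 = (6^4)^2 ≡ 1296^2 = 1679616 ≡ 307 (mod 1459)

307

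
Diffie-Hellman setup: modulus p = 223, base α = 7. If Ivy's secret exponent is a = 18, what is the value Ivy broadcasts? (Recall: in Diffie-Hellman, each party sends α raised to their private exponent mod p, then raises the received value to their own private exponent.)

Public value = 7^18 mod 223.
7^1 ≡ 7 (mod 223)
7^2 = (7^1)^2 ≡ 7^2 = 49 ≡ 49 (mod 223)
7^4 = (7^2)^2 ≡ 49^2 = 2401 ≡ 171 (mod 223)
7^8 = (7^4)^2 ≡ 171^2 = 29241 ≡ 28 (mod 223)
7^16 = (7^8)^2 ≡ 28^2 = 784 ≡ 115 (mod 223)
7^18 = 7^16 · 7^2 ≡ 115 · 49 ≡ 60 (mod 223).

60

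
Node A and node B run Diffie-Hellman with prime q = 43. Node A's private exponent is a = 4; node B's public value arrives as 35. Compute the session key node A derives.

11

Shared key K = 35^4 mod 43.
35^1 ≡ 35 (mod 43)
35^2 = (35^1)^2 ≡ 35^2 = 1225 ≡ 21 (mod 43)
35^4 = (35^2)^2 ≡ 21^2 = 441 ≡ 11 (mod 43)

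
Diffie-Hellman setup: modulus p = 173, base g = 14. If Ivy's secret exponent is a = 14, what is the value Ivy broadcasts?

164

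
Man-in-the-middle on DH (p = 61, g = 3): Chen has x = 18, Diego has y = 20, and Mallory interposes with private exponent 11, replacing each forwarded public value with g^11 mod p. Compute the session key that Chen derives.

34

Chen receives Mallory's public value M = 3^11 mod 61 instead of the honest one.
3^1 ≡ 3 (mod 61)
3^2 = (3^1)^2 ≡ 3^2 = 9 ≡ 9 (mod 61)
3^4 = (3^2)^2 ≡ 9^2 = 81 ≡ 20 (mod 61)
3^8 = (3^4)^2 ≡ 20^2 = 400 ≡ 34 (mod 61)
3^11 = 3^8 · 3^2 · 3^1 ≡ 34 · 9 · 3 ≡ 3 (mod 61).
So M = 3. Chen computes K = M^18 mod 61.
3^1 ≡ 3 (mod 61)
3^2 = (3^1)^2 ≡ 3^2 = 9 ≡ 9 (mod 61)
3^4 = (3^2)^2 ≡ 9^2 = 81 ≡ 20 (mod 61)
3^8 = (3^4)^2 ≡ 20^2 = 400 ≡ 34 (mod 61)
3^16 = (3^8)^2 ≡ 34^2 = 1156 ≡ 58 (mod 61)
3^18 = 3^16 · 3^2 ≡ 58 · 9 ≡ 34 (mod 61).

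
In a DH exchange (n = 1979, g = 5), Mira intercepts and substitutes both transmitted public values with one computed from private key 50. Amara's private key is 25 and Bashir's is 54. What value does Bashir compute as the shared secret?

Bashir receives Mira's public value M = 5^50 mod 1979 instead of the honest one.
5^1 ≡ 5 (mod 1979)
5^2 = (5^1)^2 ≡ 5^2 = 25 ≡ 25 (mod 1979)
5^4 = (5^2)^2 ≡ 25^2 = 625 ≡ 625 (mod 1979)
5^8 = (5^4)^2 ≡ 625^2 = 390625 ≡ 762 (mod 1979)
5^16 = (5^8)^2 ≡ 762^2 = 580644 ≡ 797 (mod 1979)
5^32 = (5^16)^2 ≡ 797^2 = 635209 ≡ 1929 (mod 1979)
5^50 = 5^32 · 5^16 · 5^2 ≡ 1929 · 797 · 25 ≡ 1166 (mod 1979).
So M = 1166. Bashir computes K = M^54 mod 1979.
1166^1 ≡ 1166 (mod 1979)
1166^2 = (1166^1)^2 ≡ 1166^2 = 1359556 ≡ 1962 (mod 1979)
1166^4 = (1166^2)^2 ≡ 1962^2 = 3849444 ≡ 289 (mod 1979)
1166^8 = (1166^4)^2 ≡ 289^2 = 83521 ≡ 403 (mod 1979)
1166^16 = (1166^8)^2 ≡ 403^2 = 162409 ≡ 131 (mod 1979)
1166^32 = (1166^16)^2 ≡ 131^2 = 17161 ≡ 1329 (mod 1979)
1166^54 = 1166^32 · 1166^16 · 1166^4 · 1166^2 ≡ 1329 · 131 · 289 · 1962 ≡ 1140 (mod 1979).

1140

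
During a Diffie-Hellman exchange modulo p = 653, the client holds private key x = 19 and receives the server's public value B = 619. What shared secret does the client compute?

628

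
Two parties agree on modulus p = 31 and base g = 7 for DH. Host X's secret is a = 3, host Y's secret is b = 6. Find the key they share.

Host X sends A = g^a mod p = 7^3 mod 31.
7^1 ≡ 7 (mod 31)
7^2 = (7^1)^2 ≡ 7^2 = 49 ≡ 18 (mod 31)
7^3 = 7^2 · 7^1 ≡ 18 · 7 ≡ 2 (mod 31).
So A = 2. Host Y then computes K = A^b mod p = 2^6 mod 31.
2^1 ≡ 2 (mod 31)
2^2 = (2^1)^2 ≡ 2^2 = 4 ≡ 4 (mod 31)
2^4 = (2^2)^2 ≡ 4^2 = 16 ≡ 16 (mod 31)
2^6 = 2^4 · 2^2 ≡ 16 · 4 ≡ 2 (mod 31).

2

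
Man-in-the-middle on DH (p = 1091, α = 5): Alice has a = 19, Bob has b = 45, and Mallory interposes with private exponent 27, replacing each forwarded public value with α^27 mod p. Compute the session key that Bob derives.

27

Bob receives Mallory's public value M = 5^27 mod 1091 instead of the honest one.
5^1 ≡ 5 (mod 1091)
5^2 = (5^1)^2 ≡ 5^2 = 25 ≡ 25 (mod 1091)
5^4 = (5^2)^2 ≡ 25^2 = 625 ≡ 625 (mod 1091)
5^8 = (5^4)^2 ≡ 625^2 = 390625 ≡ 47 (mod 1091)
5^16 = (5^8)^2 ≡ 47^2 = 2209 ≡ 27 (mod 1091)
5^27 = 5^16 · 5^8 · 5^2 · 5^1 ≡ 27 · 47 · 25 · 5 ≡ 430 (mod 1091).
So M = 430. Bob computes K = M^45 mod 1091.
430^1 ≡ 430 (mod 1091)
430^2 = (430^1)^2 ≡ 430^2 = 184900 ≡ 521 (mod 1091)
430^4 = (430^2)^2 ≡ 521^2 = 271441 ≡ 873 (mod 1091)
430^8 = (430^4)^2 ≡ 873^2 = 762129 ≡ 611 (mod 1091)
430^16 = (430^8)^2 ≡ 611^2 = 373321 ≡ 199 (mod 1091)
430^32 = (430^16)^2 ≡ 199^2 = 39601 ≡ 325 (mod 1091)
430^45 = 430^32 · 430^8 · 430^4 · 430^1 ≡ 325 · 611 · 873 · 430 ≡ 27 (mod 1091).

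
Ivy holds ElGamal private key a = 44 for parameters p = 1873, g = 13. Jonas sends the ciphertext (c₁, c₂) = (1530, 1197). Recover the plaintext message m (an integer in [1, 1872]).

Shared mask s = c₁^a mod p = 1530^44 mod 1873.
1530^1 ≡ 1530 (mod 1873)
1530^2 = (1530^1)^2 ≡ 1530^2 = 2340900 ≡ 1523 (mod 1873)
1530^4 = (1530^2)^2 ≡ 1523^2 = 2319529 ≡ 755 (mod 1873)
1530^8 = (1530^4)^2 ≡ 755^2 = 570025 ≡ 633 (mod 1873)
1530^16 = (1530^8)^2 ≡ 633^2 = 400689 ≡ 1740 (mod 1873)
1530^32 = (1530^16)^2 ≡ 1740^2 = 3027600 ≡ 832 (mod 1873)
1530^44 = 1530^32 · 1530^8 · 1530^4 ≡ 832 · 633 · 755 ≡ 491 (mod 1873).
So s = 491; s⁻¹ ≡ 988 (mod 1873).
m = c₂ · s⁻¹ mod 1873 = 1197 · 988 mod 1873 = 773.

773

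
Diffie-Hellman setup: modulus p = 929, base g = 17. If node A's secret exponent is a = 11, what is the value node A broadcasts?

63

Public value = 17^11 mod 929.
17^1 ≡ 17 (mod 929)
17^2 = (17^1)^2 ≡ 17^2 = 289 ≡ 289 (mod 929)
17^4 = (17^2)^2 ≡ 289^2 = 83521 ≡ 840 (mod 929)
17^8 = (17^4)^2 ≡ 840^2 = 705600 ≡ 489 (mod 929)
17^11 = 17^8 · 17^2 · 17^1 ≡ 489 · 289 · 17 ≡ 63 (mod 929).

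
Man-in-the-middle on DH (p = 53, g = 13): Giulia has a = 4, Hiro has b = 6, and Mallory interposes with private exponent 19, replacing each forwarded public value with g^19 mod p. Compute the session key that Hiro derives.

42

Hiro receives Mallory's public value M = 13^19 mod 53 instead of the honest one.
13^1 ≡ 13 (mod 53)
13^2 = (13^1)^2 ≡ 13^2 = 169 ≡ 10 (mod 53)
13^4 = (13^2)^2 ≡ 10^2 = 100 ≡ 47 (mod 53)
13^8 = (13^4)^2 ≡ 47^2 = 2209 ≡ 36 (mod 53)
13^16 = (13^8)^2 ≡ 36^2 = 1296 ≡ 24 (mod 53)
13^19 = 13^16 · 13^2 · 13^1 ≡ 24 · 10 · 13 ≡ 46 (mod 53).
So M = 46. Hiro computes K = M^6 mod 53.
46^1 ≡ 46 (mod 53)
46^2 = (46^1)^2 ≡ 46^2 = 2116 ≡ 49 (mod 53)
46^4 = (46^2)^2 ≡ 49^2 = 2401 ≡ 16 (mod 53)
46^6 = 46^4 · 46^2 ≡ 16 · 49 ≡ 42 (mod 53).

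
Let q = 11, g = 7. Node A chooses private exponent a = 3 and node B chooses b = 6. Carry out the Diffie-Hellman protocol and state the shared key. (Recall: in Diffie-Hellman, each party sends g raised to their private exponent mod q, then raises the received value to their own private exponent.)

9

Node B sends B = g^b mod q = 7^6 mod 11.
7^1 ≡ 7 (mod 11)
7^2 = (7^1)^2 ≡ 7^2 = 49 ≡ 5 (mod 11)
7^4 = (7^2)^2 ≡ 5^2 = 25 ≡ 3 (mod 11)
7^6 = 7^4 · 7^2 ≡ 3 · 5 ≡ 4 (mod 11).
So B = 4. Node A then computes K = B^a mod q = 4^3 mod 11.
4^1 ≡ 4 (mod 11)
4^2 = (4^1)^2 ≡ 4^2 = 16 ≡ 5 (mod 11)
4^3 = 4^2 · 4^1 ≡ 5 · 4 ≡ 9 (mod 11).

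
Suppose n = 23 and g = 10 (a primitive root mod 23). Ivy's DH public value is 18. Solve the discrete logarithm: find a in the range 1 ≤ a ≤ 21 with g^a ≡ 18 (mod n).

4

Try successive powers of 10 modulo 23:
10^1 ≡ 10
10^2 ≡ 8
10^3 ≡ 11
10^4 ≡ 18
Found: a = 4.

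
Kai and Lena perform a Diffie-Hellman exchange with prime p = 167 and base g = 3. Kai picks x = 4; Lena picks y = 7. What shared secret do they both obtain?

72

Lena sends B = g^y mod p = 3^7 mod 167.
3^1 ≡ 3 (mod 167)
3^2 = (3^1)^2 ≡ 3^2 = 9 ≡ 9 (mod 167)
3^4 = (3^2)^2 ≡ 9^2 = 81 ≡ 81 (mod 167)
3^7 = 3^4 · 3^2 · 3^1 ≡ 81 · 9 · 3 ≡ 16 (mod 167).
So B = 16. Kai then computes K = B^x mod p = 16^4 mod 167.
16^1 ≡ 16 (mod 167)
16^2 = (16^1)^2 ≡ 16^2 = 256 ≡ 89 (mod 167)
16^4 = (16^2)^2 ≡ 89^2 = 7921 ≡ 72 (mod 167)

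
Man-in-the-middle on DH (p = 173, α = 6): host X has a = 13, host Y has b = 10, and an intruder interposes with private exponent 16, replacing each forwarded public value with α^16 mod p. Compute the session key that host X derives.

118

Host X receives an intruder's public value M = 6^16 mod 173 instead of the honest one.
6^1 ≡ 6 (mod 173)
6^2 = (6^1)^2 ≡ 6^2 = 36 ≡ 36 (mod 173)
6^4 = (6^2)^2 ≡ 36^2 = 1296 ≡ 85 (mod 173)
6^8 = (6^4)^2 ≡ 85^2 = 7225 ≡ 132 (mod 173)
6^16 = (6^8)^2 ≡ 132^2 = 17424 ≡ 124 (mod 173)
So M = 124. Host X computes K = M^13 mod 173.
124^1 ≡ 124 (mod 173)
124^2 = (124^1)^2 ≡ 124^2 = 15376 ≡ 152 (mod 173)
124^4 = (124^2)^2 ≡ 152^2 = 23104 ≡ 95 (mod 173)
124^8 = (124^4)^2 ≡ 95^2 = 9025 ≡ 29 (mod 173)
124^13 = 124^8 · 124^4 · 124^1 ≡ 29 · 95 · 124 ≡ 118 (mod 173).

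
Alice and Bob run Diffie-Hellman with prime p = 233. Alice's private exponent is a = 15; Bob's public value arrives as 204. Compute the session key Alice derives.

37

Shared key K = 204^15 mod 233.
204^1 ≡ 204 (mod 233)
204^2 = (204^1)^2 ≡ 204^2 = 41616 ≡ 142 (mod 233)
204^4 = (204^2)^2 ≡ 142^2 = 20164 ≡ 126 (mod 233)
204^8 = (204^4)^2 ≡ 126^2 = 15876 ≡ 32 (mod 233)
204^15 = 204^8 · 204^4 · 204^2 · 204^1 ≡ 32 · 126 · 142 · 204 ≡ 37 (mod 233).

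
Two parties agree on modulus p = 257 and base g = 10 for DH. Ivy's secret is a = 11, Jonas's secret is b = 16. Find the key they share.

129

Jonas sends B = g^b mod p = 10^16 mod 257.
10^1 ≡ 10 (mod 257)
10^2 = (10^1)^2 ≡ 10^2 = 100 ≡ 100 (mod 257)
10^4 = (10^2)^2 ≡ 100^2 = 10000 ≡ 234 (mod 257)
10^8 = (10^4)^2 ≡ 234^2 = 54756 ≡ 15 (mod 257)
10^16 = (10^8)^2 ≡ 15^2 = 225 ≡ 225 (mod 257)
So B = 225. Ivy then computes K = B^a mod p = 225^11 mod 257.
225^1 ≡ 225 (mod 257)
225^2 = (225^1)^2 ≡ 225^2 = 50625 ≡ 253 (mod 257)
225^4 = (225^2)^2 ≡ 253^2 = 64009 ≡ 16 (mod 257)
225^8 = (225^4)^2 ≡ 16^2 = 256 ≡ 256 (mod 257)
225^11 = 225^8 · 225^2 · 225^1 ≡ 256 · 253 · 225 ≡ 129 (mod 257).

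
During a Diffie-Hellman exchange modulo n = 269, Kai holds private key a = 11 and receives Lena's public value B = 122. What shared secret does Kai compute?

Shared key K = 122^11 mod 269.
122^1 ≡ 122 (mod 269)
122^2 = (122^1)^2 ≡ 122^2 = 14884 ≡ 89 (mod 269)
122^4 = (122^2)^2 ≡ 89^2 = 7921 ≡ 120 (mod 269)
122^8 = (122^4)^2 ≡ 120^2 = 14400 ≡ 143 (mod 269)
122^11 = 122^8 · 122^2 · 122^1 ≡ 143 · 89 · 122 ≡ 26 (mod 269).

26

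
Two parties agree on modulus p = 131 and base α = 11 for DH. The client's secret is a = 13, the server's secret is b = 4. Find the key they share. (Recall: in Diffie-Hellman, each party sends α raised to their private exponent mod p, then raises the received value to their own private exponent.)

58

The client sends A = α^a mod p = 11^13 mod 131.
11^1 ≡ 11 (mod 131)
11^2 = (11^1)^2 ≡ 11^2 = 121 ≡ 121 (mod 131)
11^4 = (11^2)^2 ≡ 121^2 = 14641 ≡ 100 (mod 131)
11^8 = (11^4)^2 ≡ 100^2 = 10000 ≡ 44 (mod 131)
11^13 = 11^8 · 11^4 · 11^1 ≡ 44 · 100 · 11 ≡ 61 (mod 131).
So A = 61. The server then computes K = A^b mod p = 61^4 mod 131.
61^1 ≡ 61 (mod 131)
61^2 = (61^1)^2 ≡ 61^2 = 3721 ≡ 53 (mod 131)
61^4 = (61^2)^2 ≡ 53^2 = 2809 ≡ 58 (mod 131)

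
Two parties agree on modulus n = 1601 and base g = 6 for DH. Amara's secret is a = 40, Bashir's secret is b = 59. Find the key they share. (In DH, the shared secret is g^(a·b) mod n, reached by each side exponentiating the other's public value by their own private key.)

Amara sends A = g^a mod n = 6^40 mod 1601.
6^1 ≡ 6 (mod 1601)
6^2 = (6^1)^2 ≡ 6^2 = 36 ≡ 36 (mod 1601)
6^4 = (6^2)^2 ≡ 36^2 = 1296 ≡ 1296 (mod 1601)
6^8 = (6^4)^2 ≡ 1296^2 = 1679616 ≡ 167 (mod 1601)
6^16 = (6^8)^2 ≡ 167^2 = 27889 ≡ 672 (mod 1601)
6^32 = (6^16)^2 ≡ 672^2 = 451584 ≡ 102 (mod 1601)
6^40 = 6^32 · 6^8 ≡ 102 · 167 ≡ 1024 (mod 1601).
So A = 1024. Bashir then computes K = A^b mod n = 1024^59 mod 1601.
1024^1 ≡ 1024 (mod 1601)
1024^2 = (1024^1)^2 ≡ 1024^2 = 1048576 ≡ 1522 (mod 1601)
1024^4 = (1024^2)^2 ≡ 1522^2 = 2316484 ≡ 1438 (mod 1601)
1024^8 = (1024^4)^2 ≡ 1438^2 = 2067844 ≡ 953 (mod 1601)
1024^16 = (1024^8)^2 ≡ 953^2 = 908209 ≡ 442 (mod 1601)
1024^32 = (1024^16)^2 ≡ 442^2 = 195364 ≡ 42 (mod 1601)
1024^59 = 1024^32 · 1024^16 · 1024^8 · 1024^2 · 1024^1 ≡ 42 · 442 · 953 · 1522 · 1024 ≡ 702 (mod 1601).

702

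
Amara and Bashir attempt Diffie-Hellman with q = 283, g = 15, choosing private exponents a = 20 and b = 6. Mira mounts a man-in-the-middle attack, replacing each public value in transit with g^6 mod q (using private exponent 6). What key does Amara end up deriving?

54

Amara receives Mira's public value M = 15^6 mod 283 instead of the honest one.
15^1 ≡ 15 (mod 283)
15^2 = (15^1)^2 ≡ 15^2 = 225 ≡ 225 (mod 283)
15^4 = (15^2)^2 ≡ 225^2 = 50625 ≡ 251 (mod 283)
15^6 = 15^4 · 15^2 ≡ 251 · 225 ≡ 158 (mod 283).
So M = 158. Amara computes K = M^20 mod 283.
158^1 ≡ 158 (mod 283)
158^2 = (158^1)^2 ≡ 158^2 = 24964 ≡ 60 (mod 283)
158^4 = (158^2)^2 ≡ 60^2 = 3600 ≡ 204 (mod 283)
158^8 = (158^4)^2 ≡ 204^2 = 41616 ≡ 15 (mod 283)
158^16 = (158^8)^2 ≡ 15^2 = 225 ≡ 225 (mod 283)
158^20 = 158^16 · 158^4 ≡ 225 · 204 ≡ 54 (mod 283).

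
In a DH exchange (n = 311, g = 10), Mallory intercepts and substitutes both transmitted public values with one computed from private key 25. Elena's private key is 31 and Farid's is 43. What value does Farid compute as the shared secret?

250

Farid receives Mallory's public value M = 10^25 mod 311 instead of the honest one.
10^1 ≡ 10 (mod 311)
10^2 = (10^1)^2 ≡ 10^2 = 100 ≡ 100 (mod 311)
10^4 = (10^2)^2 ≡ 100^2 = 10000 ≡ 48 (mod 311)
10^8 = (10^4)^2 ≡ 48^2 = 2304 ≡ 127 (mod 311)
10^16 = (10^8)^2 ≡ 127^2 = 16129 ≡ 268 (mod 311)
10^25 = 10^16 · 10^8 · 10^1 ≡ 268 · 127 · 10 ≡ 126 (mod 311).
So M = 126. Farid computes K = M^43 mod 311.
126^1 ≡ 126 (mod 311)
126^2 = (126^1)^2 ≡ 126^2 = 15876 ≡ 15 (mod 311)
126^4 = (126^2)^2 ≡ 15^2 = 225 ≡ 225 (mod 311)
126^8 = (126^4)^2 ≡ 225^2 = 50625 ≡ 243 (mod 311)
126^16 = (126^8)^2 ≡ 243^2 = 59049 ≡ 270 (mod 311)
126^32 = (126^16)^2 ≡ 270^2 = 72900 ≡ 126 (mod 311)
126^43 = 126^32 · 126^8 · 126^2 · 126^1 ≡ 126 · 243 · 15 · 126 ≡ 250 (mod 311).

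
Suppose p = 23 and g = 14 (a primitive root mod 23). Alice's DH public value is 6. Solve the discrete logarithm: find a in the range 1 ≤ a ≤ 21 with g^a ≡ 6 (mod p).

Try successive powers of 14 modulo 23:
14^1 ≡ 14
14^2 ≡ 12
14^3 ≡ 7
14^4 ≡ 6
Found: a = 4.

4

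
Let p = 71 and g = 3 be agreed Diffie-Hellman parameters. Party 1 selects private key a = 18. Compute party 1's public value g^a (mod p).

43

Public value = 3^18 (mod 71).
3^1 ≡ 3 (mod 71)
3^2 = (3^1)^2 ≡ 3^2 = 9 ≡ 9 (mod 71)
3^4 = (3^2)^2 ≡ 9^2 = 81 ≡ 10 (mod 71)
3^8 = (3^4)^2 ≡ 10^2 = 100 ≡ 29 (mod 71)
3^16 = (3^8)^2 ≡ 29^2 = 841 ≡ 60 (mod 71)
3^18 = 3^16 · 3^2 ≡ 60 · 9 ≡ 43 (mod 71).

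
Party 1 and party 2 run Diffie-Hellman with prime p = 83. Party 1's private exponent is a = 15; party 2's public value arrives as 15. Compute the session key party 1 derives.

Shared key K = 15^15 mod 83.
15^1 ≡ 15 (mod 83)
15^2 = (15^1)^2 ≡ 15^2 = 225 ≡ 59 (mod 83)
15^4 = (15^2)^2 ≡ 59^2 = 3481 ≡ 78 (mod 83)
15^8 = (15^4)^2 ≡ 78^2 = 6084 ≡ 25 (mod 83)
15^15 = 15^8 · 15^4 · 15^2 · 15^1 ≡ 25 · 78 · 59 · 15 ≡ 14 (mod 83).

14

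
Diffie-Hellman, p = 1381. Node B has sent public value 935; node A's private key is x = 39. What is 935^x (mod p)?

727

Shared key K = 935^39 mod 1381.
935^1 ≡ 935 (mod 1381)
935^2 = (935^1)^2 ≡ 935^2 = 874225 ≡ 52 (mod 1381)
935^4 = (935^2)^2 ≡ 52^2 = 2704 ≡ 1323 (mod 1381)
935^8 = (935^4)^2 ≡ 1323^2 = 1750329 ≡ 602 (mod 1381)
935^16 = (935^8)^2 ≡ 602^2 = 362404 ≡ 582 (mod 1381)
935^32 = (935^16)^2 ≡ 582^2 = 338724 ≡ 379 (mod 1381)
935^39 = 935^32 · 935^4 · 935^2 · 935^1 ≡ 379 · 1323 · 52 · 935 ≡ 727 (mod 1381).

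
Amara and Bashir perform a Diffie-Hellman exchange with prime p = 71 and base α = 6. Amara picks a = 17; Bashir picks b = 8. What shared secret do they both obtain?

Bashir sends B = α^b mod p = 6^8 mod 71.
6^1 ≡ 6 (mod 71)
6^2 = (6^1)^2 ≡ 6^2 = 36 ≡ 36 (mod 71)
6^4 = (6^2)^2 ≡ 36^2 = 1296 ≡ 18 (mod 71)
6^8 = (6^4)^2 ≡ 18^2 = 324 ≡ 40 (mod 71)
So B = 40. Amara then computes K = B^a mod p = 40^17 mod 71.
40^1 ≡ 40 (mod 71)
40^2 = (40^1)^2 ≡ 40^2 = 1600 ≡ 38 (mod 71)
40^4 = (40^2)^2 ≡ 38^2 = 1444 ≡ 24 (mod 71)
40^8 = (40^4)^2 ≡ 24^2 = 576 ≡ 8 (mod 71)
40^16 = (40^8)^2 ≡ 8^2 = 64 ≡ 64 (mod 71)
40^17 = 40^16 · 40^1 ≡ 64 · 40 ≡ 4 (mod 71).

4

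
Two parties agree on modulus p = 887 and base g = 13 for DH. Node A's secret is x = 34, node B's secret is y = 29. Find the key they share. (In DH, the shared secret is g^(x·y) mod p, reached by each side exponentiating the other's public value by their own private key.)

Node A sends A = g^x mod p = 13^34 mod 887.
13^1 ≡ 13 (mod 887)
13^2 = (13^1)^2 ≡ 13^2 = 169 ≡ 169 (mod 887)
13^4 = (13^2)^2 ≡ 169^2 = 28561 ≡ 177 (mod 887)
13^8 = (13^4)^2 ≡ 177^2 = 31329 ≡ 284 (mod 887)
13^16 = (13^8)^2 ≡ 284^2 = 80656 ≡ 826 (mod 887)
13^32 = (13^16)^2 ≡ 826^2 = 682276 ≡ 173 (mod 887)
13^34 = 13^32 · 13^2 ≡ 173 · 169 ≡ 853 (mod 887).
So A = 853. Node B then computes K = A^y mod p = 853^29 mod 887.
853^1 ≡ 853 (mod 887)
853^2 = (853^1)^2 ≡ 853^2 = 727609 ≡ 269 (mod 887)
853^4 = (853^2)^2 ≡ 269^2 = 72361 ≡ 514 (mod 887)
853^8 = (853^4)^2 ≡ 514^2 = 264196 ≡ 757 (mod 887)
853^16 = (853^8)^2 ≡ 757^2 = 573049 ≡ 47 (mod 887)
853^29 = 853^16 · 853^8 · 853^4 · 853^1 ≡ 47 · 757 · 514 · 853 ≡ 413 (mod 887).

413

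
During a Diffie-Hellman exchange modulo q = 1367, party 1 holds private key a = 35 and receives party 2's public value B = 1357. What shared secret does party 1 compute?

780

Shared key K = 1357^35 mod 1367.
1357^1 ≡ 1357 (mod 1367)
1357^2 = (1357^1)^2 ≡ 1357^2 = 1841449 ≡ 100 (mod 1367)
1357^4 = (1357^2)^2 ≡ 100^2 = 10000 ≡ 431 (mod 1367)
1357^8 = (1357^4)^2 ≡ 431^2 = 185761 ≡ 1216 (mod 1367)
1357^16 = (1357^8)^2 ≡ 1216^2 = 1478656 ≡ 929 (mod 1367)
1357^32 = (1357^16)^2 ≡ 929^2 = 863041 ≡ 464 (mod 1367)
1357^35 = 1357^32 · 1357^2 · 1357^1 ≡ 464 · 100 · 1357 ≡ 780 (mod 1367).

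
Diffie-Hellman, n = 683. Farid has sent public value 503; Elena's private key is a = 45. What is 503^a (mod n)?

Shared key K = 503^45 mod 683.
503^1 ≡ 503 (mod 683)
503^2 = (503^1)^2 ≡ 503^2 = 253009 ≡ 299 (mod 683)
503^4 = (503^2)^2 ≡ 299^2 = 89401 ≡ 611 (mod 683)
503^8 = (503^4)^2 ≡ 611^2 = 373321 ≡ 403 (mod 683)
503^16 = (503^8)^2 ≡ 403^2 = 162409 ≡ 538 (mod 683)
503^32 = (503^16)^2 ≡ 538^2 = 289444 ≡ 535 (mod 683)
503^45 = 503^32 · 503^8 · 503^4 · 503^1 ≡ 535 · 403 · 611 · 503 ≡ 376 (mod 683).

376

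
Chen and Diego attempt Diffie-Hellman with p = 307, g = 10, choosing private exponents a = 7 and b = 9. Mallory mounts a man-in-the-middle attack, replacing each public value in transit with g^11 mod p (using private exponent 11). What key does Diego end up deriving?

299

Diego receives Mallory's public value M = 10^11 mod 307 instead of the honest one.
10^1 ≡ 10 (mod 307)
10^2 = (10^1)^2 ≡ 10^2 = 100 ≡ 100 (mod 307)
10^4 = (10^2)^2 ≡ 100^2 = 10000 ≡ 176 (mod 307)
10^8 = (10^4)^2 ≡ 176^2 = 30976 ≡ 276 (mod 307)
10^11 = 10^8 · 10^2 · 10^1 ≡ 276 · 100 · 10 ≡ 7 (mod 307).
So M = 7. Diego computes K = M^9 mod 307.
7^1 ≡ 7 (mod 307)
7^2 = (7^1)^2 ≡ 7^2 = 49 ≡ 49 (mod 307)
7^4 = (7^2)^2 ≡ 49^2 = 2401 ≡ 252 (mod 307)
7^8 = (7^4)^2 ≡ 252^2 = 63504 ≡ 262 (mod 307)
7^9 = 7^8 · 7^1 ≡ 262 · 7 ≡ 299 (mod 307).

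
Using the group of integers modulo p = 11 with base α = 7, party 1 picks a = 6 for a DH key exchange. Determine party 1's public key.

4

Public value = 7^6 (mod 11).
7^1 ≡ 7 (mod 11)
7^2 = (7^1)^2 ≡ 7^2 = 49 ≡ 5 (mod 11)
7^4 = (7^2)^2 ≡ 5^2 = 25 ≡ 3 (mod 11)
7^6 = 7^4 · 7^2 ≡ 3 · 5 ≡ 4 (mod 11).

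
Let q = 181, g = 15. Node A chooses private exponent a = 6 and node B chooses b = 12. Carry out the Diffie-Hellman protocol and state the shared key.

Node B sends B = g^b mod q = 15^12 mod 181.
15^1 ≡ 15 (mod 181)
15^2 = (15^1)^2 ≡ 15^2 = 225 ≡ 44 (mod 181)
15^4 = (15^2)^2 ≡ 44^2 = 1936 ≡ 126 (mod 181)
15^8 = (15^4)^2 ≡ 126^2 = 15876 ≡ 129 (mod 181)
15^12 = 15^8 · 15^4 ≡ 129 · 126 ≡ 145 (mod 181).
So B = 145. Node A then computes K = B^a mod q = 145^6 mod 181.
145^1 ≡ 145 (mod 181)
145^2 = (145^1)^2 ≡ 145^2 = 21025 ≡ 29 (mod 181)
145^4 = (145^2)^2 ≡ 29^2 = 841 ≡ 117 (mod 181)
145^6 = 145^4 · 145^2 ≡ 117 · 29 ≡ 135 (mod 181).

135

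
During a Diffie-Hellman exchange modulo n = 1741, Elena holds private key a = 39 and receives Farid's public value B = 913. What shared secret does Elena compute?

119

Shared key K = 913^39 mod 1741.
913^1 ≡ 913 (mod 1741)
913^2 = (913^1)^2 ≡ 913^2 = 833569 ≡ 1371 (mod 1741)
913^4 = (913^2)^2 ≡ 1371^2 = 1879641 ≡ 1102 (mod 1741)
913^8 = (913^4)^2 ≡ 1102^2 = 1214404 ≡ 927 (mod 1741)
913^16 = (913^8)^2 ≡ 927^2 = 859329 ≡ 1016 (mod 1741)
913^32 = (913^16)^2 ≡ 1016^2 = 1032256 ≡ 1584 (mod 1741)
913^39 = 913^32 · 913^4 · 913^2 · 913^1 ≡ 1584 · 1102 · 1371 · 913 ≡ 119 (mod 1741).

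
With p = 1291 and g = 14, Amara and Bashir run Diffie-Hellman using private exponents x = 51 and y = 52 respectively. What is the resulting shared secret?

22

Bashir sends B = g^y mod p = 14^52 mod 1291.
14^1 ≡ 14 (mod 1291)
14^2 = (14^1)^2 ≡ 14^2 = 196 ≡ 196 (mod 1291)
14^4 = (14^2)^2 ≡ 196^2 = 38416 ≡ 977 (mod 1291)
14^8 = (14^4)^2 ≡ 977^2 = 954529 ≡ 480 (mod 1291)
14^16 = (14^8)^2 ≡ 480^2 = 230400 ≡ 602 (mod 1291)
14^32 = (14^16)^2 ≡ 602^2 = 362404 ≡ 924 (mod 1291)
14^52 = 14^32 · 14^16 · 14^4 ≡ 924 · 602 · 977 ≡ 100 (mod 1291).
So B = 100. Amara then computes K = B^x mod p = 100^51 mod 1291.
100^1 ≡ 100 (mod 1291)
100^2 = (100^1)^2 ≡ 100^2 = 10000 ≡ 963 (mod 1291)
100^4 = (100^2)^2 ≡ 963^2 = 927369 ≡ 431 (mod 1291)
100^8 = (100^4)^2 ≡ 431^2 = 185761 ≡ 1148 (mod 1291)
100^16 = (100^8)^2 ≡ 1148^2 = 1317904 ≡ 1084 (mod 1291)
100^32 = (100^16)^2 ≡ 1084^2 = 1175056 ≡ 246 (mod 1291)
100^51 = 100^32 · 100^16 · 100^2 · 100^1 ≡ 246 · 1084 · 963 · 100 ≡ 22 (mod 1291).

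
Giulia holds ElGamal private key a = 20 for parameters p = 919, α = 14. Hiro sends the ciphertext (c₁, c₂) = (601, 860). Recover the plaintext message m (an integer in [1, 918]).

746

Shared mask s = c₁^a mod p = 601^20 mod 919.
601^1 ≡ 601 (mod 919)
601^2 = (601^1)^2 ≡ 601^2 = 361201 ≡ 34 (mod 919)
601^4 = (601^2)^2 ≡ 34^2 = 1156 ≡ 237 (mod 919)
601^8 = (601^4)^2 ≡ 237^2 = 56169 ≡ 110 (mod 919)
601^16 = (601^8)^2 ≡ 110^2 = 12100 ≡ 153 (mod 919)
601^20 = 601^16 · 601^4 ≡ 153 · 237 ≡ 420 (mod 919).
So s = 420; s⁻¹ ≡ 221 (mod 919).
m = c₂ · s⁻¹ mod 919 = 860 · 221 mod 919 = 746.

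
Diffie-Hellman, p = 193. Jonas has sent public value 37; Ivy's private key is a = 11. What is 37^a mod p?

152

Shared key K = 37^11 mod 193.
37^1 ≡ 37 (mod 193)
37^2 = (37^1)^2 ≡ 37^2 = 1369 ≡ 18 (mod 193)
37^4 = (37^2)^2 ≡ 18^2 = 324 ≡ 131 (mod 193)
37^8 = (37^4)^2 ≡ 131^2 = 17161 ≡ 177 (mod 193)
37^11 = 37^8 · 37^2 · 37^1 ≡ 177 · 18 · 37 ≡ 152 (mod 193).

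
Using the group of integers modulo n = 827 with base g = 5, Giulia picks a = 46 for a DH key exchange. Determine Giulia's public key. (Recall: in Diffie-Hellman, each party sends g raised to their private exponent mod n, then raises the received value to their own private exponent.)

Public value = 5^46 mod 827.
5^1 ≡ 5 (mod 827)
5^2 = (5^1)^2 ≡ 5^2 = 25 ≡ 25 (mod 827)
5^4 = (5^2)^2 ≡ 25^2 = 625 ≡ 625 (mod 827)
5^8 = (5^4)^2 ≡ 625^2 = 390625 ≡ 281 (mod 827)
5^16 = (5^8)^2 ≡ 281^2 = 78961 ≡ 396 (mod 827)
5^32 = (5^16)^2 ≡ 396^2 = 156816 ≡ 513 (mod 827)
5^46 = 5^32 · 5^8 · 5^4 · 5^2 ≡ 513 · 281 · 625 · 25 ≡ 716 (mod 827).

716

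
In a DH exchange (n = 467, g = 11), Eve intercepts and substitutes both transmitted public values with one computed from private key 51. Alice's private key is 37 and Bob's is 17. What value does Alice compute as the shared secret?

409

Alice receives Eve's public value M = 11^51 mod 467 instead of the honest one.
11^1 ≡ 11 (mod 467)
11^2 = (11^1)^2 ≡ 11^2 = 121 ≡ 121 (mod 467)
11^4 = (11^2)^2 ≡ 121^2 = 14641 ≡ 164 (mod 467)
11^8 = (11^4)^2 ≡ 164^2 = 26896 ≡ 277 (mod 467)
11^16 = (11^8)^2 ≡ 277^2 = 76729 ≡ 141 (mod 467)
11^32 = (11^16)^2 ≡ 141^2 = 19881 ≡ 267 (mod 467)
11^51 = 11^32 · 11^16 · 11^2 · 11^1 ≡ 267 · 141 · 121 · 11 ≡ 458 (mod 467).
So M = 458. Alice computes K = M^37 mod 467.
458^1 ≡ 458 (mod 467)
458^2 = (458^1)^2 ≡ 458^2 = 209764 ≡ 81 (mod 467)
458^4 = (458^2)^2 ≡ 81^2 = 6561 ≡ 23 (mod 467)
458^8 = (458^4)^2 ≡ 23^2 = 529 ≡ 62 (mod 467)
458^16 = (458^8)^2 ≡ 62^2 = 3844 ≡ 108 (mod 467)
458^32 = (458^16)^2 ≡ 108^2 = 11664 ≡ 456 (mod 467)
458^37 = 458^32 · 458^4 · 458^1 ≡ 456 · 23 · 458 ≡ 409 (mod 467).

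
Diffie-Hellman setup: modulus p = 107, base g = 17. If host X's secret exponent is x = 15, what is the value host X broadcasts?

15

Public value = 17^15 mod 107.
17^1 ≡ 17 (mod 107)
17^2 = (17^1)^2 ≡ 17^2 = 289 ≡ 75 (mod 107)
17^4 = (17^2)^2 ≡ 75^2 = 5625 ≡ 61 (mod 107)
17^8 = (17^4)^2 ≡ 61^2 = 3721 ≡ 83 (mod 107)
17^15 = 17^8 · 17^4 · 17^2 · 17^1 ≡ 83 · 61 · 75 · 17 ≡ 15 (mod 107).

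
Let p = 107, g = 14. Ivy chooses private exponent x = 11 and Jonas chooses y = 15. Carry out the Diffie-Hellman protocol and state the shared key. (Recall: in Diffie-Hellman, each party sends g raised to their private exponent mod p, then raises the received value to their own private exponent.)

53

Jonas sends B = g^y mod p = 14^15 mod 107.
14^1 ≡ 14 (mod 107)
14^2 = (14^1)^2 ≡ 14^2 = 196 ≡ 89 (mod 107)
14^4 = (14^2)^2 ≡ 89^2 = 7921 ≡ 3 (mod 107)
14^8 = (14^4)^2 ≡ 3^2 = 9 ≡ 9 (mod 107)
14^15 = 14^8 · 14^4 · 14^2 · 14^1 ≡ 9 · 3 · 89 · 14 ≡ 44 (mod 107).
So B = 44. Ivy then computes K = B^x mod p = 44^11 mod 107.
44^1 ≡ 44 (mod 107)
44^2 = (44^1)^2 ≡ 44^2 = 1936 ≡ 10 (mod 107)
44^4 = (44^2)^2 ≡ 10^2 = 100 ≡ 100 (mod 107)
44^8 = (44^4)^2 ≡ 100^2 = 10000 ≡ 49 (mod 107)
44^11 = 44^8 · 44^2 · 44^1 ≡ 49 · 10 · 44 ≡ 53 (mod 107).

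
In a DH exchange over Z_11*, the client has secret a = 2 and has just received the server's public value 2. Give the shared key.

Shared key K = 2^2 mod 11.
2^1 ≡ 2 (mod 11)
2^2 = (2^1)^2 ≡ 2^2 = 4 ≡ 4 (mod 11)

4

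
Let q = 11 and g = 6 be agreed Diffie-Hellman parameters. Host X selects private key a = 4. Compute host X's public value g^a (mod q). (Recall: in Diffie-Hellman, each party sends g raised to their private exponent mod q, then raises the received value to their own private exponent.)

9

Public value = 6^4 (mod 11).
6^1 ≡ 6 (mod 11)
6^2 = (6^1)^2 ≡ 6^2 = 36 ≡ 3 (mod 11)
6^4 = (6^2)^2 ≡ 3^2 = 9 ≡ 9 (mod 11)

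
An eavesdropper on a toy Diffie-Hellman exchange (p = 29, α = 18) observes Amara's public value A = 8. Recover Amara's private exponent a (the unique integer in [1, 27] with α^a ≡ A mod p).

Try successive powers of 18 modulo 29:
18^1 ≡ 18
18^2 ≡ 5
18^3 ≡ 3
18^4 ≡ 25
18^5 ≡ 15
18^6 ≡ 9
18^7 ≡ 17
18^8 ≡ 16
18^9 ≡ 27
18^10 ≡ 22
18^11 ≡ 19
18^12 ≡ 23
18^13 ≡ 8
Found: a = 13.

13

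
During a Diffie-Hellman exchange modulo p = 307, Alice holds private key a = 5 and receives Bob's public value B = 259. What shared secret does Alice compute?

199

Shared key K = 259^5 mod 307.
259^1 ≡ 259 (mod 307)
259^2 = (259^1)^2 ≡ 259^2 = 67081 ≡ 155 (mod 307)
259^4 = (259^2)^2 ≡ 155^2 = 24025 ≡ 79 (mod 307)
259^5 = 259^4 · 259^1 ≡ 79 · 259 ≡ 199 (mod 307).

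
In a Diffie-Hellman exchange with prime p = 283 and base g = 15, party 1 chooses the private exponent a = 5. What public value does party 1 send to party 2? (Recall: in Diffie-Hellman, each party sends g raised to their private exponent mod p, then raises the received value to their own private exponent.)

86

Public value = 15^5 mod 283.
15^1 ≡ 15 (mod 283)
15^2 = (15^1)^2 ≡ 15^2 = 225 ≡ 225 (mod 283)
15^4 = (15^2)^2 ≡ 225^2 = 50625 ≡ 251 (mod 283)
15^5 = 15^4 · 15^1 ≡ 251 · 15 ≡ 86 (mod 283).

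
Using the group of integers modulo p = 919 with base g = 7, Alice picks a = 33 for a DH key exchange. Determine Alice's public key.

Public value = 7^33 mod 919.
7^1 ≡ 7 (mod 919)
7^2 = (7^1)^2 ≡ 7^2 = 49 ≡ 49 (mod 919)
7^4 = (7^2)^2 ≡ 49^2 = 2401 ≡ 563 (mod 919)
7^8 = (7^4)^2 ≡ 563^2 = 316969 ≡ 833 (mod 919)
7^16 = (7^8)^2 ≡ 833^2 = 693889 ≡ 44 (mod 919)
7^32 = (7^16)^2 ≡ 44^2 = 1936 ≡ 98 (mod 919)
7^33 = 7^32 · 7^1 ≡ 98 · 7 ≡ 686 (mod 919).

686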